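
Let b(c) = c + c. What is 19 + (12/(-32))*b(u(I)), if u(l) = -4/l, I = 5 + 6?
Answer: 212/11 ≈ 19.273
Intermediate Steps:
I = 11
b(c) = 2*c
19 + (12/(-32))*b(u(I)) = 19 + (12/(-32))*(2*(-4/11)) = 19 + (12*(-1/32))*(2*(-4*1/11)) = 19 - 3*(-4)/(4*11) = 19 - 3/8*(-8/11) = 19 + 3/11 = 212/11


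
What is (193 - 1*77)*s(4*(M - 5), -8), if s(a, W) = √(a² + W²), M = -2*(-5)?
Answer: 464*√29 ≈ 2498.7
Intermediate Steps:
M = 10
s(a, W) = √(W² + a²)
(193 - 1*77)*s(4*(M - 5), -8) = (193 - 1*77)*√((-8)² + (4*(10 - 5))²) = (193 - 77)*√(64 + (4*5)²) = 116*√(64 + 20²) = 116*√(64 + 400) = 116*√464 = 116*(4*√29) = 464*√29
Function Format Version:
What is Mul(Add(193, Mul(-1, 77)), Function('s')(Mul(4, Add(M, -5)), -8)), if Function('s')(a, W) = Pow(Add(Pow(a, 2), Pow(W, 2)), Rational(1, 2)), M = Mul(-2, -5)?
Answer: Mul(464, Pow(29, Rational(1, 2))) ≈ 2498.7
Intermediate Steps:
M = 10
Function('s')(a, W) = Pow(Add(Pow(W, 2), Pow(a, 2)), Rational(1, 2))
Mul(Add(193, Mul(-1, 77)), Function('s')(Mul(4, Add(M, -5)), -8)) = Mul(Add(193, Mul(-1, 77)), Pow(Add(Pow(-8, 2), Pow(Mul(4, Add(10, -5)), 2)), Rational(1, 2))) = Mul(Add(193, -77), Pow(Add(64, Pow(Mul(4, 5), 2)), Rational(1, 2))) = Mul(116, Pow(Add(64, Pow(20, 2)), Rational(1, 2))) = Mul(116, Pow(Add(64, 400), Rational(1, 2))) = Mul(116, Pow(464, Rational(1, 2))) = Mul(116, Mul(4, Pow(29, Rational(1, 2)))) = Mul(464, Pow(29, Rational(1, 2)))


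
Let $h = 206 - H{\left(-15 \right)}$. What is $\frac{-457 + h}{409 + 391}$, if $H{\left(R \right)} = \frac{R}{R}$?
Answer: $- \frac{63}{200} \approx -0.315$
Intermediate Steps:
$H{\left(R \right)} = 1$
$h = 205$ ($h = 206 - 1 = 205$)
$\frac{-457 + h}{409 + 391} = \frac{-457 + 205}{409 + 391} = - \frac{252}{800} = \left(-252\right) \frac{1}{800} = - \frac{63}{200}$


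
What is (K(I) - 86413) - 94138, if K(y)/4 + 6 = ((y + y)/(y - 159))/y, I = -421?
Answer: -26183377/145 ≈ -1.8058e+5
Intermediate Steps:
K(y) = -24 + 8/(-159 + y) (K(y) = -24 + 4*(((y + y)/(y - 159))/y) = -24 + 4*(((2*y)/(-159 + y))/y) = -24 + 4*((2*y/(-159 + y))/y) = -24 + 4*(2/(-159 + y)) = -24 + 8/(-159 + y))
(K(I) - 86413) - 94138 = (8*(478 - 3*(-421))/(-159 - 421) - 86413) - 94138 = (8*(478 + 1263)/(-580) - 86413) - 94138 = (8*(-1/580)*1741 - 86413) - 94138 = (-3482/145 - 86413) - 94138 = -12533367/145 - 94138 = -26183377/145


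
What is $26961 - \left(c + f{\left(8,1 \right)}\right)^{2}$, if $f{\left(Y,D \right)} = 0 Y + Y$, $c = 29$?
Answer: $25592$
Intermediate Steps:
$f{\left(Y,D \right)} = Y$ ($f{\left(Y,D \right)} = 0 + Y = Y$)
$26961 - \left(c + f{\left(8,1 \right)}\right)^{2} = 26961 - \left(29 + 8\right)^{2} = 26961 - 37^{2} = 26961 - 1369 = 25592$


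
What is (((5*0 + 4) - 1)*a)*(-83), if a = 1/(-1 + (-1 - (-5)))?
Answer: -83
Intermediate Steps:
a = 1/3 (a = 1/(-1 + (-1 - 1*(-5))) = 1/(-1 + (-1 + 5)) = 1/(-1 + 4) = 1/3 ≈ 0.33333)
(((5*0 + 4) - 1)*a)*(-83) = (((5*0 + 4) - 1)*(1/3))*(-83) = (((0 + 4) - 1)*(1/3))*(-83) = ((4 - 1)*(1/3))*(-83) = (3*(1/3))*(-83) = 1*(-83) = -83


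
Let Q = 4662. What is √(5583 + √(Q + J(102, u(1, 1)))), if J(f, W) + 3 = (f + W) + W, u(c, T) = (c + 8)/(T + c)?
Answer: √(5583 + 3*√530) ≈ 75.180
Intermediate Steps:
u(c, T) = (8 + c)/(T + c)
J(f, W) = -3 + f + 2*W (J(f, W) = -3 + ((f + W) + W) = -3 + ((W + f) + W) = -3 + (f + 2*W) = -3 + f + 2*W)
√(5583 + √(Q + J(102, u(1, 1)))) = √(5583 + √(4662 + (-3 + 102 + 2*((8 + 1)/(1 + 1))))) = √(5583 + √(4662 + (-3 + 102 + 2*(9/2)))) = √(5583 + √(4662 + (-3 + 102 + 9))) = √(5583 + √(4662 + 108)) = √(5583 + √4770) = √(5583 + 3*√530)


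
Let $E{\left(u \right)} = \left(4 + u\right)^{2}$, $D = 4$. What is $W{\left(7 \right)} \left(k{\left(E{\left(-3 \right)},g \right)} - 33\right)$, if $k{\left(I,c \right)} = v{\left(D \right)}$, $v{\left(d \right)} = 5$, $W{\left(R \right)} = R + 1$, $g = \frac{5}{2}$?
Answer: $-224$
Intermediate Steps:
$g = \frac{5}{2}$ ($g = 5 \cdot \frac{1}{2} = \frac{5}{2} \approx 2.5$)
$W{\left(R \right)} = 1 + R$
$k{\left(I,c \right)} = 5$
$W{\left(7 \right)} \left(k{\left(E{\left(-3 \right)},g \right)} - 33\right) = \left(1 + 7\right) \left(5 - 33\right) = 8 \left(-28\right) = -224$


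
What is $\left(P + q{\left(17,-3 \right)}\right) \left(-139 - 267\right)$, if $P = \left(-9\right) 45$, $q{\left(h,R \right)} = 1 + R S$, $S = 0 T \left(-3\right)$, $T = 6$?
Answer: $164024$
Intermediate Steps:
$S = 0$ ($S = 0 \cdot 6 \left(-3\right) = 0 \left(-3\right) = 0$)
$q{\left(h,R \right)} = 1$ ($q{\left(h,R \right)} = 1 + R 0 = 1 + 0 = 1$)
$P = -405$
$\left(P + q{\left(17,-3 \right)}\right) \left(-139 - 267\right) = \left(-405 + 1\right) \left(-139 - 267\right) = \left(-404\right) \left(-406\right) = 164024$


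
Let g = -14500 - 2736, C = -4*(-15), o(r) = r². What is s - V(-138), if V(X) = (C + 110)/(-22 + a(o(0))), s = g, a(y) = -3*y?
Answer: -189511/11 ≈ -17228.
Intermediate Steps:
C = 60
g = -17236
s = -17236
V(X) = -85/11 (V(X) = (60 + 110)/(-22 - 3*0²) = 170/(-22 - 3*0) = 170/(-22 + 0) = 170/(-22) = 170*(-1/22) = -85/11)
s - V(-138) = -17236 - 1*(-85/11) = -17236 + 85/11 = -189511/11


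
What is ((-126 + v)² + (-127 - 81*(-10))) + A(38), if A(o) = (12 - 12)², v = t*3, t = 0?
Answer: 16559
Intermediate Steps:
v = 0 (v = 0*3 = 0)
A(o) = 0 (A(o) = 0² = 0)
((-126 + v)² + (-127 - 81*(-10))) + A(38) = ((-126 + 0)² + (-127 - 81*(-10))) + 0 = ((-126)² + (-127 + 810)) + 0 = (15876 + 683) + 0 = 16559 + 0 = 16559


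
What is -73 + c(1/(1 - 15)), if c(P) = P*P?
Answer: -14307/196 ≈ -72.995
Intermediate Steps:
c(P) = P²
-73 + c(1/(1 - 15)) = -73 + (1/(1 - 15))² = -73 + (1/(-14))² = -73 + (-1/14)² = -73 + 1/196 = -14307/196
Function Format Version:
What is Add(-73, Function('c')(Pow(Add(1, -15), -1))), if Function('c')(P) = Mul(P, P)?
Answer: Rational(-14307, 196) ≈ -72.995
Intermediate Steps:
Function('c')(P) = Pow(P, 2)
Add(-73, Function('c')(Pow(Add(1, -15), -1))) = Add(-73, Pow(Pow(Add(1, -15), -1), 2)) = Add(-73, Pow(Pow(-14, -1), 2)) = Add(-73, Pow(Rational(-1, 14), 2)) = Add(-73, Rational(1, 196)) = Rational(-14307, 196)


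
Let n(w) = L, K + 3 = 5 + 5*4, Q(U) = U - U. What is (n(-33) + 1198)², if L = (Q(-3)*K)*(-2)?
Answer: 1435204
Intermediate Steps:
Q(U) = 0
K = 22 (K = -3 + (5 + 5*4) = -3 + (5 + 20) = -3 + 25 = 22)
L = 0 (L = (0*22)*(-2) = 0*(-2) = 0)
n(w) = 0
(n(-33) + 1198)² = (0 + 1198)² = 1198² = 1435204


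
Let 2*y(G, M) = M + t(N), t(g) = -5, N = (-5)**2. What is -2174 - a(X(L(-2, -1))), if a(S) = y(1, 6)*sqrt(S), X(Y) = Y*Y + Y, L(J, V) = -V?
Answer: -2174 - sqrt(2)/2 ≈ -2174.7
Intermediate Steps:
N = 25
y(G, M) = -5/2 + M/2 (y(G, M) = (M - 5)/2 = (-5 + M)/2 = -5/2 + M/2)
X(Y) = Y + Y**2 (X(Y) = Y**2 + Y = Y + Y**2)
a(S) = sqrt(S)/2 (a(S) = (-5/2 + (1/2)*6)*sqrt(S) = (-5/2 + 3)*sqrt(S) = sqrt(S)/2)
-2174 - a(X(L(-2, -1))) = -2174 - sqrt((-1*(-1))*(1 - 1*(-1)))/2 = -2174 - sqrt(1*(1 + 1))/2 = -2174 - sqrt(1*2)/2 = -2174 - sqrt(2)/2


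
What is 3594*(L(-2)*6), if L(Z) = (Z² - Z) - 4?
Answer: 43128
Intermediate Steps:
L(Z) = -4 + Z² - Z
3594*(L(-2)*6) = 3594*((-4 + (-2)² - 1*(-2))*6) = 3594*((-4 + 4 + 2)*6) = 3594*(2*6) = 3594*12 = 43128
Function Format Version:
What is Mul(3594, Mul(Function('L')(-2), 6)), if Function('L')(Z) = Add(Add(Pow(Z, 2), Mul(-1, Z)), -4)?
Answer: 43128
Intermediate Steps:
Function('L')(Z) = Add(-4, Pow(Z, 2), Mul(-1, Z))
Mul(3594, Mul(Function('L')(-2), 6)) = Mul(3594, Mul(Add(-4, Pow(-2, 2), Mul(-1, -2)), 6)) = Mul(3594, Mul(Add(-4, 4, 2), 6)) = Mul(3594, Mul(2, 6)) = Mul(3594, 12) = 43128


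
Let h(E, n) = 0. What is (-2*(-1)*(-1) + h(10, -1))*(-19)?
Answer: 38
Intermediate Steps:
(-2*(-1)*(-1) + h(10, -1))*(-19) = (-2*(-1)*(-1) + 0)*(-19) = (2*(-1) + 0)*(-19) = (-2 + 0)*(-19) = -2*(-19) = 38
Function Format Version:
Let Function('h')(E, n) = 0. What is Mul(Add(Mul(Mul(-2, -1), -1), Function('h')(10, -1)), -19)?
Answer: 38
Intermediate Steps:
Mul(Add(Mul(Mul(-2, -1), -1), Function('h')(10, -1)), -19) = Mul(Add(Mul(Mul(-2, -1), -1), 0), -19) = Mul(Add(Mul(2, -1), 0), -19) = Mul(Add(-2, 0), -19) = Mul(-2, -19) = 38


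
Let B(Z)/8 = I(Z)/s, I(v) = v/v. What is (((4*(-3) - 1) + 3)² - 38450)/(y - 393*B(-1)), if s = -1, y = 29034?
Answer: -19175/16089 ≈ -1.1918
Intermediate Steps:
I(v) = 1
B(Z) = -8 (B(Z) = 8*(1/(-1)) = 8*(1*(-1)) = 8*(-1) = -8)
(((4*(-3) - 1) + 3)² - 38450)/(y - 393*B(-1)) = (((4*(-3) - 1) + 3)² - 38450)/(29034 - 393*(-8)) = (((-12 - 1) + 3)² - 38450)/(29034 + 3144) = ((-13 + 3)² - 38450)/32178 = ((-10)² - 38450)*(1/32178) = (100 - 38450)*(1/32178) = -38350*1/32178 = -19175/16089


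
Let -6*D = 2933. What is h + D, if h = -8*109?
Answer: -8165/6 ≈ -1360.8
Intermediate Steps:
D = -2933/6 (D = -1/6*2933 = -2933/6 ≈ -488.83)
h = -872
h + D = -872 - 2933/6 = -8165/6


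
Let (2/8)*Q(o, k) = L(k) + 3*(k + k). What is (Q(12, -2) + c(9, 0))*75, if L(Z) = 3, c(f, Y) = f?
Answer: -2025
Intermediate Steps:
Q(o, k) = 12 + 24*k (Q(o, k) = 4*(3 + 3*(k + k)) = 4*(3 + 3*(2*k)) = 4*(3 + 6*k) = 12 + 24*k)
(Q(12, -2) + c(9, 0))*75 = ((12 + 24*(-2)) + 9)*75 = ((12 - 48) + 9)*75 = (-36 + 9)*75 = -27*75 = -2025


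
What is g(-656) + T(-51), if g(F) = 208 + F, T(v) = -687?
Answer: -1135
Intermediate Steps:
g(-656) + T(-51) = (208 - 656) - 687 = -448 - 687 = -1135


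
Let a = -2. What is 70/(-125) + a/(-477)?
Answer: -6628/11925 ≈ -0.55581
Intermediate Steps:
70/(-125) + a/(-477) = 70/(-125) - 2/(-477) = 70*(-1/125) - 2*(-1/477) = -14/25 + 2/477 = -6628/11925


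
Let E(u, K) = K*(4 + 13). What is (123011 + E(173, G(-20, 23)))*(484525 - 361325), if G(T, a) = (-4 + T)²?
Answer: 16361329600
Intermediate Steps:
E(u, K) = 17*K (E(u, K) = K*17 = 17*K)
(123011 + E(173, G(-20, 23)))*(484525 - 361325) = (123011 + 17*(-4 - 20)²)*(484525 - 361325) = (123011 + 17*(-24)²)*123200 = (123011 + 17*576)*123200 = (123011 + 9792)*123200 = 132803*123200 = 16361329600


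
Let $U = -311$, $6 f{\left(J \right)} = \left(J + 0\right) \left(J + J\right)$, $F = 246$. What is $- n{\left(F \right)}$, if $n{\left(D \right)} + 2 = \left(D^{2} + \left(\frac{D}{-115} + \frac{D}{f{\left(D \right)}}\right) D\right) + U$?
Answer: $- \frac{6863174}{115} \approx -59680.0$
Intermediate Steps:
$f{\left(J \right)} = \frac{J^{2}}{3}$ ($f{\left(J \right)} = \frac{\left(J + 0\right) \left(J + J\right)}{6} = \frac{J 2 J}{6} = \frac{2 J^{2}}{6} = \frac{J^{2}}{3}$)
$n{\left(D \right)} = -313 + D^{2} + D \left(\frac{3}{D} - \frac{D}{115}\right)$ ($n{\left(D \right)} = -2 - \left(311 - D^{2} - \left(\frac{D}{-115} + \frac{D}{\frac{1}{3} D^{2}}\right) D\right) = -2 - \left(311 - D^{2} - \left(D \left(- \frac{1}{115}\right) + D \frac{3}{D^{2}}\right) D\right) = -2 - \left(311 - D^{2} - \left(- \frac{D}{115} + \frac{3}{D}\right) D\right) = -2 - \left(311 - D^{2} - \left(\frac{3}{D} - \frac{D}{115}\right) D\right) = -2 - \left(311 - D^{2} - D \left(\frac{3}{D} - \frac{D}{115}\right)\right) = -2 + \left(-311 + D^{2} + D \left(\frac{3}{D} - \frac{D}{115}\right)\right) = -313 + D^{2} + D \left(\frac{3}{D} - \frac{D}{115}\right)$)
$- n{\left(F \right)} = - (-310 + \frac{114 \cdot 246^{2}}{115}) = - (-310 + \frac{114}{115} \cdot 60516) = - (-310 + \frac{6898824}{115}) = \left(-1\right) \frac{6863174}{115} = - \frac{6863174}{115}$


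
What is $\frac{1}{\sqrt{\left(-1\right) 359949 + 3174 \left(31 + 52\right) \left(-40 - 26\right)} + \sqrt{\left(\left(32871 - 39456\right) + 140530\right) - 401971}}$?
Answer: $- \frac{i}{\sqrt{268026} + 19 \sqrt{49161}} \approx - 0.0002114 i$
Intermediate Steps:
$\frac{1}{\sqrt{\left(-1\right) 359949 + 3174 \left(31 + 52\right) \left(-40 - 26\right)} + \sqrt{\left(\left(32871 - 39456\right) + 140530\right) - 401971}} = \frac{1}{\sqrt{-359949 + 3174 \cdot 83 \left(-66\right)} + \sqrt{\left(-6585 + 140530\right) - 401971}} = \frac{1}{\sqrt{-359949 + 3174 \left(-5478\right)} + \sqrt{133945 - 401971}} = \frac{1}{\sqrt{-359949 - 17387172} + \sqrt{-268026}} = \frac{1}{\sqrt{-17747121} + i \sqrt{268026}} = \frac{1}{19 i \sqrt{49161} + i \sqrt{268026}} = \frac{1}{i \sqrt{268026} + 19 i \sqrt{49161}}$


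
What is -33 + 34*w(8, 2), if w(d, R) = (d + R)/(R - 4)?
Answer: -203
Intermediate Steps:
w(d, R) = (R + d)/(-4 + R)
-33 + 34*w(8, 2) = -33 + 34*((2 + 8)/(-4 + 2)) = -33 + 34*(10/(-2)) = -33 + 34*(-½*10) = -33 + 34*(-5) = -33 - 170 = -203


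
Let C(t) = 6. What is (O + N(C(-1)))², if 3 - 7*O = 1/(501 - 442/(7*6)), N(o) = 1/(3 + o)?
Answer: 122507700121/421071210000 ≈ 0.29094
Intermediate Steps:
O = 30879/72100 (O = 3/7 - 1/(7*(501 - 442/(7*6))) = 3/7 - 1/(7*(501 - 442/42)) = 3/7 - 1/(7*(501 - 442*1/42)) = 3/7 - 1/(7*(501 - 221/21)) = 3/7 - 1/(7*10300/21) = 3/7 - ⅐*21/10300 = 3/7 - 3/10300 = 30879/72100 ≈ 0.42828)
(O + N(C(-1)))² = (30879/72100 + 1/(3 + 6))² = (30879/72100 + 1/9)² = (30879/72100 + ⅑)² = (350011/648900)² = 122507700121/421071210000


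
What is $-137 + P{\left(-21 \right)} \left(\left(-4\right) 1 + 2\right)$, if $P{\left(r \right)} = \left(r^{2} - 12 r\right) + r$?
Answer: $-1481$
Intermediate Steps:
$P{\left(r \right)} = r^{2} - 11 r$
$-137 + P{\left(-21 \right)} \left(\left(-4\right) 1 + 2\right) = -137 + - 21 \left(-11 - 21\right) \left(\left(-4\right) 1 + 2\right) = -137 + \left(-21\right) \left(-32\right) \left(-4 + 2\right) = -137 + 672 \left(-2\right) = -137 - 1344 = -1481$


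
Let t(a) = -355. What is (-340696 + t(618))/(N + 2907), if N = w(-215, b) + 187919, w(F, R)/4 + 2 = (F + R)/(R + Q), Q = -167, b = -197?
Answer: -31035641/17364850 ≈ -1.7873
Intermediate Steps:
w(F, R) = -8 + 4*(F + R)/(-167 + R) (w(F, R) = -8 + 4*((F + R)/(R - 167)) = -8 + 4*((F + R)/(-167 + R)) = -8 + 4*(F + R)/(-167 + R))
N = 17100313/91 (N = 4*(334 - 215 - 1*(-197))/(-167 - 197) + 187919 = 4*(334 - 215 + 197)/(-364) + 187919 = 4*(-1/364)*316 + 187919 = -316/91 + 187919 = 17100313/91 ≈ 1.8792e+5)
(-340696 + t(618))/(N + 2907) = (-340696 - 355)/(17100313/91 + 2907) = -341051/17364850/91 = -341051*91/17364850 = -31035641/17364850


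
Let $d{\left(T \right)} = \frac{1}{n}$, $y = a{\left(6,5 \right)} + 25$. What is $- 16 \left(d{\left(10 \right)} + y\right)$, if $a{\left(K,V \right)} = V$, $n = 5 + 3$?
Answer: $-482$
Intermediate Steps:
$n = 8$
$y = 30$ ($y = 5 + 25 = 30$)
$d{\left(T \right)} = \frac{1}{8}$
$- 16 \left(d{\left(10 \right)} + y\right) = - 16 \left(\frac{1}{8} + 30\right) = \left(-16\right) \frac{241}{8} = -482$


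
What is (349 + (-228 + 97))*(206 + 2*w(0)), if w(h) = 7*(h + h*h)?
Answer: 44908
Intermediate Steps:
w(h) = 7*h + 7*h² (w(h) = 7*(h + h²) = 7*h + 7*h²)
(349 + (-228 + 97))*(206 + 2*w(0)) = (349 + (-228 + 97))*(206 + 2*(7*0*(1 + 0))) = (349 - 131)*(206 + 2*(7*0*1)) = 218*(206 + 2*0) = 218*(206 + 0) = 218*206 = 44908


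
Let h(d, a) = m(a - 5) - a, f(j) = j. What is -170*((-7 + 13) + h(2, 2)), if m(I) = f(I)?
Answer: -170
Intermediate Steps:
m(I) = I
h(d, a) = -5 (h(d, a) = (a - 5) - a = (-5 + a) - a = -5)
-170*((-7 + 13) + h(2, 2)) = -170*((-7 + 13) - 5) = -170*(6 - 5) = -170*1 = -170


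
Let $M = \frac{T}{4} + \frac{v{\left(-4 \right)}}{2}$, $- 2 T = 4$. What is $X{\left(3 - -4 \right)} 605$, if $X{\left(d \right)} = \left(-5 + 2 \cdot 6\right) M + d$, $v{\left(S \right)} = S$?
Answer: $- \frac{12705}{2} \approx -6352.5$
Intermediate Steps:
$T = -2$ ($T = \left(- \frac{1}{2}\right) 4 = -2$)
$M = - \frac{5}{2}$ ($M = - \frac{2}{4} - \frac{4}{2} = \left(-2\right) \frac{1}{4} - 2 = - \frac{1}{2} - 2 = - \frac{5}{2} \approx -2.5$)
$X{\left(d \right)} = - \frac{35}{2} + d$ ($X{\left(d \right)} = \left(-5 + 2 \cdot 6\right) \left(- \frac{5}{2}\right) + d = \left(-5 + 12\right) \left(- \frac{5}{2}\right) + d = 7 \left(- \frac{5}{2}\right) + d = - \frac{35}{2} + d$)
$X{\left(3 - -4 \right)} 605 = \left(- \frac{35}{2} + \left(3 - -4\right)\right) 605 = \left(- \frac{35}{2} + \left(3 + 4\right)\right) 605 = \left(- \frac{35}{2} + 7\right) 605 = \left(- \frac{21}{2}\right) 605 = - \frac{12705}{2}$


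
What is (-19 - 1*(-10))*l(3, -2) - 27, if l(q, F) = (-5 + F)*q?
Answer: 162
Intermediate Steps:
l(q, F) = q*(-5 + F)
(-19 - 1*(-10))*l(3, -2) - 27 = (-19 - 1*(-10))*(3*(-5 - 2)) - 27 = (-19 + 10)*(3*(-7)) - 27 = -9*(-21) - 27 = 189 - 27 = 162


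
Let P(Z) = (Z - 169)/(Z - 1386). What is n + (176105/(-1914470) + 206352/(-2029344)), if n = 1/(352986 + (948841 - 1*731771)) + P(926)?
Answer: -487984298967708579/265306790286126520 ≈ -1.8393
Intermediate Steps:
P(Z) = (-169 + Z)/(-1386 + Z)
n = -107882983/65556440 (n = 1/(352986 + (948841 - 1*731771)) + (-169 + 926)/(-1386 + 926) = 1/(352986 + (948841 - 731771)) + 757/(-460) = 1/(352986 + 217070) - 1/460*757 = 1/570056 - 757/460 = -107882983/65556440 ≈ -1.6457)
n + (176105/(-1914470) + 206352/(-2029344)) = -107882983/65556440 + (176105/(-1914470) + 206352/(-2029344)) = -107882983/65556440 + (176105*(-1/1914470) + 206352*(-1/2029344)) = -107882983/65556440 + (-35221/382894 - 4299/42278) = -107882983/65556440 - 783783686/4046998133 = -487984298967708579/265306790286126520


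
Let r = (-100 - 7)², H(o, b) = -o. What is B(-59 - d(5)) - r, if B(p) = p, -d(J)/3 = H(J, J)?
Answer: -11523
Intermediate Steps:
d(J) = 3*J (d(J) = -(-3)*J = 3*J)
r = 11449 (r = (-107)² = 11449)
B(-59 - d(5)) - r = (-59 - 3*5) - 1*11449 = (-59 - 1*15) - 11449 = (-59 - 15) - 11449 = -74 - 11449 = -11523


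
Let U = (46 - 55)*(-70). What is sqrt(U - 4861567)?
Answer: I*sqrt(4860937) ≈ 2204.8*I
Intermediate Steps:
U = 630 (U = -9*(-70) = 630)
sqrt(U - 4861567) = sqrt(630 - 4861567) = sqrt(-4860937) = I*sqrt(4860937)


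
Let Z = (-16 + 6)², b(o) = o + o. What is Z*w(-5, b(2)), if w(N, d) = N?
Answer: -500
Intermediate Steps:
b(o) = 2*o
Z = 100 (Z = (-10)² = 100)
Z*w(-5, b(2)) = 100*(-5) = -500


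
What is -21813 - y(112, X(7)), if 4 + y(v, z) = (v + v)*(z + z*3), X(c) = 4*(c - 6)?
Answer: -25393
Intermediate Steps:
X(c) = -24 + 4*c (X(c) = 4*(-6 + c) = -24 + 4*c)
y(v, z) = -4 + 8*v*z (y(v, z) = -4 + (v + v)*(z + z*3) = -4 + (2*v)*(z + 3*z) = -4 + (2*v)*(4*z) = -4 + 8*v*z)
-21813 - y(112, X(7)) = -21813 - (-4 + 8*112*(-24 + 4*7)) = -21813 - (-4 + 8*112*(-24 + 28)) = -21813 - (-4 + 8*112*4) = -21813 - (-4 + 3584) = -21813 - 1*3580 = -21813 - 3580 = -25393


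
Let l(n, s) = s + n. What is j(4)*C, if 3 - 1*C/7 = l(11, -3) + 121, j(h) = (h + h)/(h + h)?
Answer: -882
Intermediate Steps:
l(n, s) = n + s
j(h) = 1 (j(h) = (2*h)/((2*h)) = (2*h)*(1/(2*h)) = 1)
C = -882 (C = 21 - 7*((11 - 3) + 121) = 21 - 7*(8 + 121) = 21 - 7*129 = 21 - 903 = -882)
j(4)*C = 1*(-882) = -882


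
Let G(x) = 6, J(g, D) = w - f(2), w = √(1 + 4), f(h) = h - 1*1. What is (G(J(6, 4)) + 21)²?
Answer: 729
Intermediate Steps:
f(h) = -1 + h (f(h) = h - 1 = -1 + h)
w = √5 ≈ 2.2361
J(g, D) = -1 + √5 (J(g, D) = √5 - (-1 + 2) = √5 - 1*1 = √5 - 1 = -1 + √5)
(G(J(6, 4)) + 21)² = (6 + 21)² = 27² = 729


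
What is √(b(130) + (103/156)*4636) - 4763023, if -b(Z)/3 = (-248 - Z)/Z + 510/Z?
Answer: -4763023 + √116276745/195 ≈ -4.7630e+6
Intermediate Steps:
b(Z) = -1530/Z - 3*(-248 - Z)/Z (b(Z) = -3*((-248 - Z)/Z + 510/Z) = -3*(510/Z + (-248 - Z)/Z) = -1530/Z - 3*(-248 - Z)/Z)
√(b(130) + (103/156)*4636) - 4763023 = √((3 - 786/130) + (103/156)*4636) - 4763023 = √((3 - 786*1/130) + (103*(1/156))*4636) - 4763023 = √((3 - 393/65) + (103/156)*4636) - 4763023 = √(-198/65 + 119377/39) - 4763023 = √(596291/195) - 4763023 = √116276745/195 - 4763023 = -4763023 + √116276745/195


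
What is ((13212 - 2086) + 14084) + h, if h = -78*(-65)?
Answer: 30280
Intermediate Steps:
h = 5070
((13212 - 2086) + 14084) + h = ((13212 - 2086) + 14084) + 5070 = (11126 + 14084) + 5070 = 25210 + 5070 = 30280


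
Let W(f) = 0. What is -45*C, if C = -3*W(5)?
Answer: 0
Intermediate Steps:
C = 0 (C = -3*0 = 0)
-45*C = -45*0 = 0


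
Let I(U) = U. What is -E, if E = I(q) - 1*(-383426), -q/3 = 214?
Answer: -382784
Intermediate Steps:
q = -642 (q = -3*214 = -642)
E = 382784 (E = -642 - 1*(-383426) = -642 + 383426 = 382784)
-E = -1*382784 = -382784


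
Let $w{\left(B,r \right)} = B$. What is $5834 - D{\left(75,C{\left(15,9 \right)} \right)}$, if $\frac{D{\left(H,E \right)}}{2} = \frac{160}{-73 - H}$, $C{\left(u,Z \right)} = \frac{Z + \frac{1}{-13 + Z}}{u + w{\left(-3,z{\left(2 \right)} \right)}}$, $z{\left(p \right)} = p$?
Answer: $\frac{215938}{37} \approx 5836.2$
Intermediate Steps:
$C{\left(u,Z \right)} = \frac{Z + \frac{1}{-13 + Z}}{-3 + u}$ ($C{\left(u,Z \right)} = \frac{Z + \frac{1}{-13 + Z}}{u - 3} = \frac{Z + \frac{1}{-13 + Z}}{-3 + u}$)
$D{\left(H,E \right)} = \frac{320}{-73 - H}$ ($D{\left(H,E \right)} = 2 \frac{160}{-73 - H} = \frac{320}{-73 - H}$)
$5834 - D{\left(75,C{\left(15,9 \right)} \right)} = 5834 - - \frac{320}{73 + 75} = 5834 - - \frac{320}{148} = 5834 - \left(-320\right) \frac{1}{148} = 5834 - - \frac{80}{37} = 5834 + \frac{80}{37} = \frac{215938}{37}$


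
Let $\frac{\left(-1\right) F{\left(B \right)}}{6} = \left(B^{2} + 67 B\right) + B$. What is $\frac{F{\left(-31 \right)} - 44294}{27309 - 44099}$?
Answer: $\frac{18706}{8395} \approx 2.2282$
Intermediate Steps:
$F{\left(B \right)} = - 408 B - 6 B^{2}$ ($F{\left(B \right)} = - 6 \left(\left(B^{2} + 67 B\right) + B\right) = - 6 \left(B^{2} + 68 B\right) = - 408 B - 6 B^{2}$)
$\frac{F{\left(-31 \right)} - 44294}{27309 - 44099} = \frac{\left(-6\right) \left(-31\right) \left(68 - 31\right) - 44294}{27309 - 44099} = \frac{\left(-6\right) \left(-31\right) 37 - 44294}{-16790} = \left(6882 - 44294\right) \left(- \frac{1}{16790}\right) = \left(-37412\right) \left(- \frac{1}{16790}\right) = \frac{18706}{8395}$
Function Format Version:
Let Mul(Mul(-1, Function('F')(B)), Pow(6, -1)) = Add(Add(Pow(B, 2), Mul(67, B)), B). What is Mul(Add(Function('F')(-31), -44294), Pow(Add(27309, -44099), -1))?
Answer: Rational(18706, 8395) ≈ 2.2282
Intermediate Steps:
Function('F')(B) = Add(Mul(-408, B), Mul(-6, Pow(B, 2))) (Function('F')(B) = Mul(-6, Add(Add(Pow(B, 2), Mul(67, B)), B)) = Mul(-6, Add(Pow(B, 2), Mul(68, B))) = Add(Mul(-408, B), Mul(-6, Pow(B, 2))))
Mul(Add(Function('F')(-31), -44294), Pow(Add(27309, -44099), -1)) = Mul(Add(Mul(-6, -31, Add(68, -31)), -44294), Pow(Add(27309, -44099), -1)) = Mul(Add(Mul(-6, -31, 37), -44294), Pow(-16790, -1)) = Mul(Add(6882, -44294), Rational(-1, 16790)) = Mul(-37412, Rational(-1, 16790)) = Rational(18706, 8395)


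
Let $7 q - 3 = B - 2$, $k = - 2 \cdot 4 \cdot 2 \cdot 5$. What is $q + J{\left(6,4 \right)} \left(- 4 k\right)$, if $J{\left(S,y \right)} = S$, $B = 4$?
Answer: $\frac{13445}{7} \approx 1920.7$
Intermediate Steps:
$k = -80$ ($k = \left(-2\right) 8 \cdot 5 = \left(-16\right) 5 = -80$)
$q = \frac{5}{7}$ ($q = \frac{3}{7} + \frac{4 - 2}{7} = \frac{3}{7} + \frac{1}{7} \cdot 2 = \frac{3}{7} + \frac{2}{7} = \frac{5}{7} \approx 0.71429$)
$q + J{\left(6,4 \right)} \left(- 4 k\right) = \frac{5}{7} + 6 \left(\left(-4\right) \left(-80\right)\right) = \frac{5}{7} + 6 \cdot 320 = \frac{5}{7} + 1920 = \frac{13445}{7}$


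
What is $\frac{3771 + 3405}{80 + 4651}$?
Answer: $\frac{2392}{1577} \approx 1.5168$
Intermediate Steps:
$\frac{3771 + 3405}{80 + 4651} = \frac{7176}{4731} = 7176 \cdot \frac{1}{4731} = \frac{2392}{1577}$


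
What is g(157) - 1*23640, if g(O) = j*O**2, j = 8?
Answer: 173552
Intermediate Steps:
g(O) = 8*O**2
g(157) - 1*23640 = 8*157**2 - 1*23640 = 8*24649 - 23640 = 197192 - 23640 = 173552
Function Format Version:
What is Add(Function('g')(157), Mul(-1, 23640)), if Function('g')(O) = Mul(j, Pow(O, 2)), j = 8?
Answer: 173552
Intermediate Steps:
Function('g')(O) = Mul(8, Pow(O, 2))
Add(Function('g')(157), Mul(-1, 23640)) = Add(Mul(8, Pow(157, 2)), Mul(-1, 23640)) = Add(Mul(8, 24649), -23640) = Add(197192, -23640) = 173552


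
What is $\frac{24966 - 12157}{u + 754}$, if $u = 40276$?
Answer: $\frac{12809}{41030} \approx 0.31219$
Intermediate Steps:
$\frac{24966 - 12157}{u + 754} = \frac{24966 - 12157}{40276 + 754} = \frac{12809}{41030}$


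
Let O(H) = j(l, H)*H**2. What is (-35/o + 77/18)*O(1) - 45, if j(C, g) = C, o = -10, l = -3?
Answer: -205/3 ≈ -68.333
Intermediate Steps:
O(H) = -3*H**2
(-35/o + 77/18)*O(1) - 45 = (-35/(-10) + 77/18)*(-3*1**2) - 45 = (-35*(-1/10) + 77*(1/18))*(-3*1) - 45 = (7/2 + 77/18)*(-3) - 45 = (70/9)*(-3) - 45 = -70/3 - 45 = -205/3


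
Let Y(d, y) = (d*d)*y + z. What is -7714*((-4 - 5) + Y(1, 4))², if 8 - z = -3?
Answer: -277704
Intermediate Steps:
z = 11 (z = 8 - 1*(-3) = 8 + 3 = 11)
Y(d, y) = 11 + y*d² (Y(d, y) = (d*d)*y + 11 = d²*y + 11 = y*d² + 11 = 11 + y*d²)
-7714*((-4 - 5) + Y(1, 4))² = -7714*((-4 - 5) + (11 + 4*1²))² = -7714*(-9 + (11 + 4*1))² = -7714*(-9 + (11 + 4))² = -7714*(-9 + 15)² = -7714*6² = -7714*36 = -277704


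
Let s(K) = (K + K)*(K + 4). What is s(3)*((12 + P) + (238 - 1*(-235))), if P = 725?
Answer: 50820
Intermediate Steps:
s(K) = 2*K*(4 + K) (s(K) = (2*K)*(4 + K) = 2*K*(4 + K))
s(3)*((12 + P) + (238 - 1*(-235))) = (2*3*(4 + 3))*((12 + 725) + (238 - 1*(-235))) = (2*3*7)*(737 + (238 + 235)) = 42*(737 + 473) = 42*1210 = 50820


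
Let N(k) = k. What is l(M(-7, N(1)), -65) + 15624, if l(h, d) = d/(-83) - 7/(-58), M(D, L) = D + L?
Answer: 75218287/4814 ≈ 15625.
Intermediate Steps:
l(h, d) = 7/58 - d/83 (l(h, d) = d*(-1/83) - 7*(-1/58) = -d/83 + 7/58 = 7/58 - d/83)
l(M(-7, N(1)), -65) + 15624 = (7/58 - 1/83*(-65)) + 15624 = (7/58 + 65/83) + 15624 = 4351/4814 + 15624 = 75218287/4814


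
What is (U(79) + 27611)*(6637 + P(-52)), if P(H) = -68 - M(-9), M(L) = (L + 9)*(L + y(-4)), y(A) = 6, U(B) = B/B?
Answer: 181383228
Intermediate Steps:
U(B) = 1
M(L) = (6 + L)*(9 + L) (M(L) = (L + 9)*(L + 6) = (9 + L)*(6 + L) = (6 + L)*(9 + L))
P(H) = -68 (P(H) = -68 - (54 + (-9)**2 + 15*(-9)) = -68 - (54 + 81 - 135) = -68 - 1*0 = -68 + 0 = -68)
(U(79) + 27611)*(6637 + P(-52)) = (1 + 27611)*(6637 - 68) = 27612*6569 = 181383228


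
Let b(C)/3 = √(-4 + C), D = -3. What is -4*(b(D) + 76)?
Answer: -304 - 12*I*√7 ≈ -304.0 - 31.749*I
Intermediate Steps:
b(C) = 3*√(-4 + C)
-4*(b(D) + 76) = -4*(3*√(-4 - 3) + 76) = -4*(3*√(-7) + 76) = -4*(3*(I*√7) + 76) = -4*(3*I*√7 + 76) = -4*(76 + 3*I*√7) = -304 - 12*I*√7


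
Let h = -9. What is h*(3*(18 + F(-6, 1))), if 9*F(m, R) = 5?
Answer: -501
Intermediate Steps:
F(m, R) = 5/9 (F(m, R) = (1/9)*5 = 5/9)
h*(3*(18 + F(-6, 1))) = -27*(18 + 5/9) = -27*167/9 = -9*167/3 = -501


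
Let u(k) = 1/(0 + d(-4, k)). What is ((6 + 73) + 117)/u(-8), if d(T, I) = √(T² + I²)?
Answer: 784*√5 ≈ 1753.1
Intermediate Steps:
d(T, I) = √(I² + T²)
u(k) = (16 + k²)^(-½) (u(k) = 1/(0 + √(k² + (-4)²)) = 1/(0 + √(k² + 16)) = 1/(0 + √(16 + k²)) = 1/(√(16 + k²)) = (16 + k²)^(-½))
((6 + 73) + 117)/u(-8) = ((6 + 73) + 117)/((16 + (-8)²)^(-½)) = (79 + 117)/((16 + 64)^(-½)) = 196/(80^(-½)) = 196/((√5/20)) = 196*(4*√5) = 784*√5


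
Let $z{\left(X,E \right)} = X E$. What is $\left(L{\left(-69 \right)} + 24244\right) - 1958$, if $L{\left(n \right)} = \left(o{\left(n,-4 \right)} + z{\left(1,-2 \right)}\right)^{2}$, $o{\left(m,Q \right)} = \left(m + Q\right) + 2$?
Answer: $27615$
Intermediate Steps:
$z{\left(X,E \right)} = E X$
$o{\left(m,Q \right)} = 2 + Q + m$ ($o{\left(m,Q \right)} = \left(Q + m\right) + 2 = 2 + Q + m$)
$L{\left(n \right)} = \left(-4 + n\right)^{2}$ ($L{\left(n \right)} = \left(\left(2 - 4 + n\right) - 2\right)^{2} = \left(\left(-2 + n\right) - 2\right)^{2} = \left(-4 + n\right)^{2}$)
$\left(L{\left(-69 \right)} + 24244\right) - 1958 = \left(\left(-4 - 69\right)^{2} + 24244\right) - 1958 = \left(\left(-73\right)^{2} + 24244\right) - 1958 = \left(5329 + 24244\right) - 1958 = 29573 - 1958 = 27615$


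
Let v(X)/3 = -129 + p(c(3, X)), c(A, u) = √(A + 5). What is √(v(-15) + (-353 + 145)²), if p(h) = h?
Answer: √(42877 + 6*√2) ≈ 207.09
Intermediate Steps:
c(A, u) = √(5 + A)
v(X) = -387 + 6*√2 (v(X) = 3*(-129 + √(5 + 3)) = 3*(-129 + √8) = 3*(-129 + 2*√2) = -387 + 6*√2)
√(v(-15) + (-353 + 145)²) = √((-387 + 6*√2) + (-353 + 145)²) = √((-387 + 6*√2) + (-208)²) = √((-387 + 6*√2) + 43264) = √(42877 + 6*√2)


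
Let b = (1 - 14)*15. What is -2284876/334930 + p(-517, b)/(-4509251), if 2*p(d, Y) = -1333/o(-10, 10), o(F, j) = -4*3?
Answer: -123637175885357/18123401249160 ≈ -6.8220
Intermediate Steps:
o(F, j) = -12
b = -195 (b = -13*15 = -195)
p(d, Y) = 1333/24 (p(d, Y) = (-1333/(-12))/2 = (-1333*(-1/12))/2 = (½)*(1333/12) = 1333/24)
-2284876/334930 + p(-517, b)/(-4509251) = -2284876/334930 + (1333/24)/(-4509251) = -2284876*1/334930 + (1333/24)*(-1/4509251) = -1142438/167465 - 1333/108222024 = -123637175885357/18123401249160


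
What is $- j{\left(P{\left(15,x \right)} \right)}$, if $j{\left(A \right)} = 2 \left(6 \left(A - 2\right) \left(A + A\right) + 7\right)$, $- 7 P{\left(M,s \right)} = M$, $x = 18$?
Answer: $- \frac{11126}{49} \approx -227.06$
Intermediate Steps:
$P{\left(M,s \right)} = - \frac{M}{7}$
$j{\left(A \right)} = 14 + 4 A \left(-12 + 6 A\right)$ ($j{\left(A \right)} = 2 \left(6 \left(-2 + A\right) 2 A + 7\right) = 2 \left(\left(-12 + 6 A\right) 2 A + 7\right) = 2 \left(2 A \left(-12 + 6 A\right) + 7\right) = 2 \left(7 + 2 A \left(-12 + 6 A\right)\right) = 14 + 4 A \left(-12 + 6 A\right)$)
$- j{\left(P{\left(15,x \right)} \right)} = - (14 - 48 \left(\left(- \frac{1}{7}\right) 15\right) + 24 \left(\left(- \frac{1}{7}\right) 15\right)^{2}) = - (14 - - \frac{720}{7} + 24 \left(- \frac{15}{7}\right)^{2}) = - (14 + \frac{720}{7} + 24 \cdot \frac{225}{49}) = - (14 + \frac{720}{7} + \frac{5400}{49}) = \left(-1\right) \frac{11126}{49} = - \frac{11126}{49}$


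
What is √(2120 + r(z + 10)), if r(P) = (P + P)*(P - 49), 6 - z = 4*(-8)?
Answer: 2*√506 ≈ 44.989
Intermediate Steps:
z = 38 (z = 6 - 4*(-8) = 6 - 1*(-32) = 6 + 32 = 38)
r(P) = 2*P*(-49 + P) (r(P) = (2*P)*(-49 + P) = 2*P*(-49 + P))
√(2120 + r(z + 10)) = √(2120 + 2*(38 + 10)*(-49 + (38 + 10))) = √(2120 + 2*48*(-49 + 48)) = √(2120 + 2*48*(-1)) = √(2120 - 96) = √2024 = 2*√506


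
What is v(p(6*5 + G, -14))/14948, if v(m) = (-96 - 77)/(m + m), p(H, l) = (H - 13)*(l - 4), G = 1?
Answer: 173/9686304 ≈ 1.7860e-5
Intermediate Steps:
p(H, l) = (-13 + H)*(-4 + l)
v(m) = -173/(2*m) (v(m) = -173*1/(2*m) = -173/(2*m))
v(p(6*5 + G, -14))/14948 = -173/(2*(52 - 13*(-14) - 4*(6*5 + 1) + (6*5 + 1)*(-14)))/14948 = -173/(2*(52 + 182 - 4*(30 + 1) + (30 + 1)*(-14)))*(1/14948) = -173/(2*(52 + 182 - 4*31 + 31*(-14)))*(1/14948) = -173/(2*(52 + 182 - 124 - 434))*(1/14948) = -173/2/(-324)*(1/14948) = -173/2*(-1/324)*(1/14948) = (173/648)*(1/14948) = 173/9686304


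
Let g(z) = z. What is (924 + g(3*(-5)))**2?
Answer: 826281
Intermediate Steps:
(924 + g(3*(-5)))**2 = (924 + 3*(-5))**2 = (924 - 15)**2 = 909**2 = 826281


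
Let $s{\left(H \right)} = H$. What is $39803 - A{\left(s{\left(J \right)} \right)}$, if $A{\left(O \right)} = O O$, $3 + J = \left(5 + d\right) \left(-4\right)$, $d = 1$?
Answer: $39074$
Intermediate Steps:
$J = -27$ ($J = -3 + \left(5 + 1\right) \left(-4\right) = -3 + 6 \left(-4\right) = -3 - 24 = -27$)
$A{\left(O \right)} = O^{2}$
$39803 - A{\left(s{\left(J \right)} \right)} = 39803 - \left(-27\right)^{2} = 39803 - 729 = 39074$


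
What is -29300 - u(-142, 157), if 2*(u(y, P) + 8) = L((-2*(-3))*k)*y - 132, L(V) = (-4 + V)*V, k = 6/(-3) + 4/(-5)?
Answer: -110394/25 ≈ -4415.8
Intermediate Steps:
k = -14/5 (k = 6*(-1/3) + 4*(-1/5) = -2 - 4/5 = -14/5 ≈ -2.8000)
L(V) = V*(-4 + V)
u(y, P) = -74 + 4368*y/25 (u(y, P) = -8 + (((-2*(-3)*(-14/5))*(-4 - 2*(-3)*(-14/5)))*y - 132)/2 = -8 + (((6*(-14/5))*(-4 + 6*(-14/5)))*y - 132)/2 = -8 + ((-84*(-4 - 84/5)/5)*y - 132)/2 = -8 + ((-84/5*(-104/5))*y - 132)/2 = -8 + (8736*y/25 - 132)/2 = -8 + (-132 + 8736*y/25)/2 = -8 + (-66 + 4368*y/25) = -74 + 4368*y/25)
-29300 - u(-142, 157) = -29300 - (-74 + (4368/25)*(-142)) = -29300 - (-74 - 620256/25) = -29300 - 1*(-622106/25) = -29300 + 622106/25 = -110394/25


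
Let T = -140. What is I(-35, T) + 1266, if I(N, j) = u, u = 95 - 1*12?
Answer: 1349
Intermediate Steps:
u = 83 (u = 95 - 12 = 83)
I(N, j) = 83
I(-35, T) + 1266 = 83 + 1266 = 1349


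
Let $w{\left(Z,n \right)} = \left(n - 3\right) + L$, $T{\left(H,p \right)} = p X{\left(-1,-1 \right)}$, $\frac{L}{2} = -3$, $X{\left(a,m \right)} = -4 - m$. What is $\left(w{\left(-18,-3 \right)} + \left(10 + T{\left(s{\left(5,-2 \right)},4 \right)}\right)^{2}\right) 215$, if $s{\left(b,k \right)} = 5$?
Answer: $-1720$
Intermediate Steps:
$L = -6$ ($L = 2 \left(-3\right) = -6$)
$T{\left(H,p \right)} = - 3 p$ ($T{\left(H,p \right)} = p \left(-4 - -1\right) = p \left(-4 + 1\right) = p \left(-3\right) = - 3 p$)
$w{\left(Z,n \right)} = -9 + n$ ($w{\left(Z,n \right)} = \left(n - 3\right) - 6 = \left(-3 + n\right) - 6 = -9 + n$)
$\left(w{\left(-18,-3 \right)} + \left(10 + T{\left(s{\left(5,-2 \right)},4 \right)}\right)^{2}\right) 215 = \left(\left(-9 - 3\right) + \left(10 - 12\right)^{2}\right) 215 = \left(-12 + \left(10 - 12\right)^{2}\right) 215 = \left(-12 + \left(-2\right)^{2}\right) 215 = \left(-12 + 4\right) 215 = \left(-8\right) 215 = -1720$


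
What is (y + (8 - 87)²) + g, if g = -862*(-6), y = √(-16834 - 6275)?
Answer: 11413 + I*√23109 ≈ 11413.0 + 152.02*I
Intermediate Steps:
y = I*√23109 (y = √(-23109) = I*√23109 ≈ 152.02*I)
g = 5172
(y + (8 - 87)²) + g = (I*√23109 + (8 - 87)²) + 5172 = (I*√23109 + (-79)²) + 5172 = (I*√23109 + 6241) + 5172 = (6241 + I*√23109) + 5172 = 11413 + I*√23109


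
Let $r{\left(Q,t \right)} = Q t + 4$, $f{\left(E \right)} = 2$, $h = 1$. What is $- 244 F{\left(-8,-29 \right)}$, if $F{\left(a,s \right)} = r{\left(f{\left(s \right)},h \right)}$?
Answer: $-1464$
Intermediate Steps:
$r{\left(Q,t \right)} = 4 + Q t$
$F{\left(a,s \right)} = 6$ ($F{\left(a,s \right)} = 4 + 2 \cdot 1 = 4 + 2 = 6$)
$- 244 F{\left(-8,-29 \right)} = \left(-244\right) 6 = -1464$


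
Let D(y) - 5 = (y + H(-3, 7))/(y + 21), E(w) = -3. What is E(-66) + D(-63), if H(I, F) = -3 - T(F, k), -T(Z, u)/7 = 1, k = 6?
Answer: 143/42 ≈ 3.4048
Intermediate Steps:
T(Z, u) = -7 (T(Z, u) = -7*1 = -7)
H(I, F) = 4 (H(I, F) = -3 - 1*(-7) = -3 + 7 = 4)
D(y) = 5 + (4 + y)/(21 + y) (D(y) = 5 + (y + 4)/(y + 21) = 5 + (4 + y)/(21 + y))
E(-66) + D(-63) = -3 + (109 + 6*(-63))/(21 - 63) = -3 + (109 - 378)/(-42) = -3 - 1/42*(-269) = -3 + 269/42 = 143/42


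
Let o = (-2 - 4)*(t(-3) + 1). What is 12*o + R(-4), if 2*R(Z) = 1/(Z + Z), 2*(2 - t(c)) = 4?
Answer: -1153/16 ≈ -72.063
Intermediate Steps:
t(c) = 0 (t(c) = 2 - 1/2*4 = 2 - 2 = 0)
o = -6 (o = (-2 - 4)*(0 + 1) = -6*1 = -6)
R(Z) = 1/(4*Z) (R(Z) = 1/(2*(Z + Z)) = 1/(2*((2*Z))) = (1/(2*Z))/2 = 1/(4*Z))
12*o + R(-4) = 12*(-6) + (1/4)/(-4) = -72 + (1/4)*(-1/4) = -72 - 1/16 = -1153/16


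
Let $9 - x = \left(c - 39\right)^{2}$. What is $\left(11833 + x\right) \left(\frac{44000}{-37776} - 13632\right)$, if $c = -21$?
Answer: $- \frac{265292688284}{2361} \approx -1.1236 \cdot 10^{8}$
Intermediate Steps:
$x = -3591$ ($x = 9 - \left(-21 - 39\right)^{2} = 9 - \left(-60\right)^{2} = 9 - 3600 = -3591$)
$\left(11833 + x\right) \left(\frac{44000}{-37776} - 13632\right) = \left(11833 - 3591\right) \left(\frac{44000}{-37776} - 13632\right) = 8242 \left(44000 \left(- \frac{1}{37776}\right) - 13632\right) = 8242 \left(- \frac{2750}{2361} - 13632\right) = 8242 \left(- \frac{32187902}{2361}\right) = - \frac{265292688284}{2361}$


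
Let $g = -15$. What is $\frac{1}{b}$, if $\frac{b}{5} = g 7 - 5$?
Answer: $- \frac{1}{550} \approx -0.0018182$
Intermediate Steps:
$b = -550$ ($b = 5 \left(\left(-15\right) 7 - 5\right) = 5 \left(-105 - 5\right) = 5 \left(-110\right) = -550$)
$\frac{1}{b} = \frac{1}{-550} = - \frac{1}{550}$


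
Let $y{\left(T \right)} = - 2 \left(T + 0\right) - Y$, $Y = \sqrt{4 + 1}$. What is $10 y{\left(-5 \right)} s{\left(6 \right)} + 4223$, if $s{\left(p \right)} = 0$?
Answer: $4223$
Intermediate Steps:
$Y = \sqrt{5} \approx 2.2361$
$y{\left(T \right)} = - \sqrt{5} - 2 T$ ($y{\left(T \right)} = - 2 \left(T + 0\right) - \sqrt{5} = - 2 T - \sqrt{5} = - \sqrt{5} - 2 T$)
$10 y{\left(-5 \right)} s{\left(6 \right)} + 4223 = 10 \left(- \sqrt{5} - -10\right) 0 + 4223 = 10 \left(- \sqrt{5} + 10\right) 0 + 4223 = 10 \left(10 - \sqrt{5}\right) 0 + 4223 = \left(100 - 10 \sqrt{5}\right) 0 + 4223 = 0 + 4223 = 4223$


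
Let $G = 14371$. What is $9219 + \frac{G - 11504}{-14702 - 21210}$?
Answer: $\frac{331069861}{35912} \approx 9218.9$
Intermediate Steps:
$9219 + \frac{G - 11504}{-14702 - 21210} = 9219 + \frac{14371 - 11504}{-14702 - 21210} = 9219 + \frac{2867}{-35912} = 9219 + 2867 \left(- \frac{1}{35912}\right) = 9219 - \frac{2867}{35912} = \frac{331069861}{35912}$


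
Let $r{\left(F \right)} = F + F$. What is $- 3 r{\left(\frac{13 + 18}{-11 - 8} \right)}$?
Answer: $\frac{186}{19} \approx 9.7895$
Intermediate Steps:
$r{\left(F \right)} = 2 F$
$- 3 r{\left(\frac{13 + 18}{-11 - 8} \right)} = - 3 \cdot 2 \frac{13 + 18}{-11 - 8} = - 3 \cdot 2 \frac{31}{-19} = - 3 \cdot 2 \cdot 31 \left(- \frac{1}{19}\right) = - 3 \cdot 2 \left(- \frac{31}{19}\right) = \left(-3\right) \left(- \frac{62}{19}\right) = \frac{186}{19}$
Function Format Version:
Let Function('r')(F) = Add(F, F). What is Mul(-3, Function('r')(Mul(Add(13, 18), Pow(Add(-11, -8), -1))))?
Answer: Rational(186, 19) ≈ 9.7895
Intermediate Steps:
Function('r')(F) = Mul(2, F)
Mul(-3, Function('r')(Mul(Add(13, 18), Pow(Add(-11, -8), -1)))) = Mul(-3, Mul(2, Mul(Add(13, 18), Pow(Add(-11, -8), -1)))) = Mul(-3, Mul(2, Mul(31, Pow(-19, -1)))) = Mul(-3, Mul(2, Mul(31, Rational(-1, 19)))) = Mul(-3, Mul(2, Rational(-31, 19))) = Mul(-3, Rational(-62, 19)) = Rational(186, 19)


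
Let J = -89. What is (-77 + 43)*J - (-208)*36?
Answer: 10514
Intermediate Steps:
(-77 + 43)*J - (-208)*36 = (-77 + 43)*(-89) - (-208)*36 = -34*(-89) - 1*(-7488) = 3026 + 7488 = 10514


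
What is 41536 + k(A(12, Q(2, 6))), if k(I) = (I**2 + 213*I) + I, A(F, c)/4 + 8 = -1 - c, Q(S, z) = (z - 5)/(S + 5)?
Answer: 1717312/49 ≈ 35047.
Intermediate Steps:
Q(S, z) = (-5 + z)/(5 + S)
A(F, c) = -36 - 4*c (A(F, c) = -32 + 4*(-1 - c) = -32 + (-4 - 4*c) = -36 - 4*c)
k(I) = I**2 + 214*I
41536 + k(A(12, Q(2, 6))) = 41536 + (-36 - 4*(-5 + 6)/(5 + 2))*(214 + (-36 - 4*(-5 + 6)/(5 + 2))) = 41536 + (-36 - 4/7)*(214 + (-36 - 4/7)) = 41536 - 256*(214 - 256/7)/7 = 41536 - 256/7*1242/7 = 41536 - 317952/49 = 1717312/49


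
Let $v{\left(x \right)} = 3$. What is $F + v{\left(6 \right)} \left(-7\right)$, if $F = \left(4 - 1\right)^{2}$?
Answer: $-12$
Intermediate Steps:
$F = 9$ ($F = 3^{2} = 9$)
$F + v{\left(6 \right)} \left(-7\right) = 9 + 3 \left(-7\right) = 9 - 21 = -12$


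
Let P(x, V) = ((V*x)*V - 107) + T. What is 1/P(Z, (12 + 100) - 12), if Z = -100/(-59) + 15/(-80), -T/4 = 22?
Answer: 59/877870 ≈ 6.7208e-5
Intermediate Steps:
T = -88 (T = -4*22 = -88)
Z = 1423/944 (Z = -100*(-1/59) + 15*(-1/80) = 100/59 - 3/16 = 1423/944 ≈ 1.5074)
P(x, V) = -195 + x*V**2 (P(x, V) = ((V*x)*V - 107) - 88 = (x*V**2 - 107) - 88 = (-107 + x*V**2) - 88 = -195 + x*V**2)
1/P(Z, (12 + 100) - 12) = 1/(-195 + 1423*((12 + 100) - 12)**2/944) = 1/(-195 + 1423*(112 - 12)**2/944) = 1/(-195 + (1423/944)*100**2) = 1/(-195 + (1423/944)*10000) = 1/(-195 + 889375/59) = 1/(877870/59) = 59/877870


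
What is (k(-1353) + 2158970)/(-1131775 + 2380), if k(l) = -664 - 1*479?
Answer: -126931/66435 ≈ -1.9106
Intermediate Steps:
k(l) = -1143 (k(l) = -664 - 479 = -1143)
(k(-1353) + 2158970)/(-1131775 + 2380) = (-1143 + 2158970)/(-1131775 + 2380) = 2157827/(-1129395) = 2157827*(-1/1129395) = -126931/66435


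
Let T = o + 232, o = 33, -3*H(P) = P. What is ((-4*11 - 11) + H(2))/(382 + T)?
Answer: -167/1941 ≈ -0.086038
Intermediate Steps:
H(P) = -P/3
T = 265 (T = 33 + 232 = 265)
((-4*11 - 11) + H(2))/(382 + T) = ((-4*11 - 11) - ⅓*2)/(382 + 265) = ((-44 - 11) - ⅔)/647 = (-55 - ⅔)*(1/647) = -167/3*1/647 = -167/1941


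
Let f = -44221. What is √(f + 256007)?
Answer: √211786 ≈ 460.20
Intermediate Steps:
√(f + 256007) = √(-44221 + 256007) = √211786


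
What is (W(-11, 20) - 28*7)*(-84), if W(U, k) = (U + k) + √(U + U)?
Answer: 15708 - 84*I*√22 ≈ 15708.0 - 394.0*I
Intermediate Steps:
W(U, k) = U + k + √2*√U (W(U, k) = (U + k) + √(2*U) = (U + k) + √2*√U = U + k + √2*√U)
(W(-11, 20) - 28*7)*(-84) = ((-11 + 20 + √2*√(-11)) - 28*7)*(-84) = ((-11 + 20 + √2*(I*√11)) - 196)*(-84) = ((-11 + 20 + I*√22) - 196)*(-84) = ((9 + I*√22) - 196)*(-84) = (-187 + I*√22)*(-84) = 15708 - 84*I*√22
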